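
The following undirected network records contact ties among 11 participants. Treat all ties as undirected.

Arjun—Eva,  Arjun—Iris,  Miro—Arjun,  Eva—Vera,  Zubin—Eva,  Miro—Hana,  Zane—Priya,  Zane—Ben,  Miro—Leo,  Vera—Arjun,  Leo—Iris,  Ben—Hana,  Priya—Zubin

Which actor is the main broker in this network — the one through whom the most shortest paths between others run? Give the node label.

Arjun

Unnormalized betweenness of each node: Arjun:52/3, Ben:13/2, Eva:23/2, Hana:19/2, Iris:7/3, Leo:11/6, Miro:89/6, Priya:35/6, Vera:0, Zane:29/6, Zubin:17/2.
Arjun has the largest value, 52/3, making it the main broker — the node through which the most shortest paths run.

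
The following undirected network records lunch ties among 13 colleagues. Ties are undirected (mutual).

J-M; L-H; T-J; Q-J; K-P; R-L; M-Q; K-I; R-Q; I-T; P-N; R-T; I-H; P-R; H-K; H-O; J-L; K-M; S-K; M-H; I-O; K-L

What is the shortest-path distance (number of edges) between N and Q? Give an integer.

One shortest route is N – P – R – Q, which uses 3 edges, and at distance 2 from N we only reach {K, R}, which does not include Q. So d(N,Q) = 3.

3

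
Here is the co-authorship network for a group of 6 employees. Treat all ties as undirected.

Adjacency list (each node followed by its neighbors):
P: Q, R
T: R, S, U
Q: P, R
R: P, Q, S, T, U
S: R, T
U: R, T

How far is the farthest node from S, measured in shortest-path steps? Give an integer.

Distances from S: P:2, Q:2, R:1, T:1, U:2.
The largest is 2 (to U, P, and Q), so the eccentricity of S is 2.

2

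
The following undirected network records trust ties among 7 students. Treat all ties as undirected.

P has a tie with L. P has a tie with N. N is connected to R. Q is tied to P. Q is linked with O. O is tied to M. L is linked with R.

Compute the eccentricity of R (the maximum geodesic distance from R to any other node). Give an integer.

5

Distances from R: L:1, M:5, N:1, O:4, P:2, Q:3.
The largest is 5 (to M), so the eccentricity of R is 5.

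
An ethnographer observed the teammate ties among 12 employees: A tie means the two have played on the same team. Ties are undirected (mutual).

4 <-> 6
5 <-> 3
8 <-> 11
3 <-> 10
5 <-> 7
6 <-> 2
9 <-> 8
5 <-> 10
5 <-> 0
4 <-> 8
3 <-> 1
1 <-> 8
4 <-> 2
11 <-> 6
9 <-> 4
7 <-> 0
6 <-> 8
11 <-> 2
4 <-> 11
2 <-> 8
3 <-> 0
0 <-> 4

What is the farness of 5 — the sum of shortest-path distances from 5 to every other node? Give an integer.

23

Distances from 5: 0:1, 1:2, 2:3, 3:1, 4:2, 6:3, 7:1, 8:3, 9:3, 10:1, 11:3.
Sum = 1 + 2 + 3 + 1 + 2 + 3 + 1 + 3 + 3 + 1 + 3 = 23.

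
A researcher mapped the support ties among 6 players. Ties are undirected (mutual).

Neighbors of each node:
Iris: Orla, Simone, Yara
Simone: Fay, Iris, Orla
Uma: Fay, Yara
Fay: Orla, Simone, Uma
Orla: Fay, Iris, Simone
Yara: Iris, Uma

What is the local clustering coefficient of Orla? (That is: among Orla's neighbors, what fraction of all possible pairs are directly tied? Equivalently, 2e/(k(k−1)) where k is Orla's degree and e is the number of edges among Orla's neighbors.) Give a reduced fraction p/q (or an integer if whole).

2/3

Orla's neighbors: Fay, Iris, and Simone (k = 3).
Possible neighbor pairs: C(3,2) = 3. Edges among them: Fay–Simone, Iris–Simone → e = 2.
Clustering(Orla) = 2/3.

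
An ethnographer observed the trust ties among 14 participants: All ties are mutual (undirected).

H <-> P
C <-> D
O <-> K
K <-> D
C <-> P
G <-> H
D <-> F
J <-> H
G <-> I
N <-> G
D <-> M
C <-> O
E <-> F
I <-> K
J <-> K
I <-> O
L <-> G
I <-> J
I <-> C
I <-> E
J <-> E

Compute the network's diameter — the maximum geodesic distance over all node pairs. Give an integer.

Eccentricity of each node (its greatest distance to any other): C:3, D:4, E:3, F:4, G:4, H:4, I:3, J:3, K:3, L:5, M:5, N:5, O:3, P:3.
The maximum eccentricity is 5, realized for instance by the pair N–M via N – G – I – K – D – M. So the diameter is 5.

5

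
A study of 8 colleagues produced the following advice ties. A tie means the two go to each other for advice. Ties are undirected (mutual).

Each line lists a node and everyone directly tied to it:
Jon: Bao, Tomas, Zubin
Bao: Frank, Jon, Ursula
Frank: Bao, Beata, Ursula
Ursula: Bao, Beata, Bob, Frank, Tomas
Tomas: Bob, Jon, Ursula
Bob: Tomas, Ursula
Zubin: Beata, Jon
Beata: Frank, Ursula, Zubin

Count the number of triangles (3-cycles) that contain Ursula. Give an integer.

Ursula's neighbors: Bao, Beata, Bob, Frank, and Tomas.
Neighbor pairs that are themselves tied: Ursula–Bao–Frank; Ursula–Beata–Frank; Ursula–Bob–Tomas. Each forms one triangle with Ursula, for 3 in total.

3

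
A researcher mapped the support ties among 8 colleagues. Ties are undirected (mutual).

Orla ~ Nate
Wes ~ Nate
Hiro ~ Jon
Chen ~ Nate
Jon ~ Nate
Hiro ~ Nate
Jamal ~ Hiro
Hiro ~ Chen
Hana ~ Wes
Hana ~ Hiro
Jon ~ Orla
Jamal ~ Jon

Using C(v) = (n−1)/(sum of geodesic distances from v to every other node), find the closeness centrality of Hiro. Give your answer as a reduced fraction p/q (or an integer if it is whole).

7/9

Distances from Hiro: Chen:1, Hana:1, Jamal:1, Jon:1, Nate:1, Orla:2, Wes:2. Sum = 9.
n = 8, so closeness = 7/9.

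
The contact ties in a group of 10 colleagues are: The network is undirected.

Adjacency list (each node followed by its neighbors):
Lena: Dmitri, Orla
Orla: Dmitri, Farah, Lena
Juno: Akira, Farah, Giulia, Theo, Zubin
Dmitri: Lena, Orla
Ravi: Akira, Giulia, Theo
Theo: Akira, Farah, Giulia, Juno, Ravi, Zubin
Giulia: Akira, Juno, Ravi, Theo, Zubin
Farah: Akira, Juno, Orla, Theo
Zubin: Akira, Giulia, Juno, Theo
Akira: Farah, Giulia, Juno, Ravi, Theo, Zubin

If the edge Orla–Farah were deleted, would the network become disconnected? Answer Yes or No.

Yes

Without the Orla–Farah edge there is no alternate route between Orla and Farah, so the network disconnects. It is a bridge.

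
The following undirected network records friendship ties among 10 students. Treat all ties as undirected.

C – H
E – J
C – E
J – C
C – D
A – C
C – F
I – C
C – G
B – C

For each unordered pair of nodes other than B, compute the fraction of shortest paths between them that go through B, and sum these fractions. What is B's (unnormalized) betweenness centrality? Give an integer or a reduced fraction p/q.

No shortest path between any pair of other nodes passes through B.
Summing the contributions gives betweenness(B) = 0.

0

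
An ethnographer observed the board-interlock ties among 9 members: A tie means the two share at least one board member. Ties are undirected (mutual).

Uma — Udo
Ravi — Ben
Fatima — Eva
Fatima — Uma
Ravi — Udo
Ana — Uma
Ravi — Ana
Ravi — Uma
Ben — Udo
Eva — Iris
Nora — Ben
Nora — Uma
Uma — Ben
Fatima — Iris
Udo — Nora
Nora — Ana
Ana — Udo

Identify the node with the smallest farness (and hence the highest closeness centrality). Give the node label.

Uma

Farness (sum of distances to all others) for each node — Ana:14, Ben:14, Eva:19, Fatima:13, Iris:19, Nora:14, Ravi:14, Udo:13, Uma:10.
The smallest farness is 10, for Uma, so Uma has the highest closeness.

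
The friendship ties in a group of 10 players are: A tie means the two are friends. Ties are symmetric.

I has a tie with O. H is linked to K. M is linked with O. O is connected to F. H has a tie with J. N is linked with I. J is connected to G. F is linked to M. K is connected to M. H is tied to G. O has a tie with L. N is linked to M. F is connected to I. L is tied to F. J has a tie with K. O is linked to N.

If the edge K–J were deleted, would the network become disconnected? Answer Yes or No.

No

Even without that edge, K still reaches J via K – H – J, so the network stays connected. Not a bridge.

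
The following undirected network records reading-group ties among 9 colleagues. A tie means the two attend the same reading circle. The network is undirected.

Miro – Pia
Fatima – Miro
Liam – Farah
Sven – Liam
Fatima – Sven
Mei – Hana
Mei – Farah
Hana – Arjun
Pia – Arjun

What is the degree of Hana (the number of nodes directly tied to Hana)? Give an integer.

2

Hana is directly tied to Arjun and Mei. That is 2 neighbors, so the degree of Hana is 2.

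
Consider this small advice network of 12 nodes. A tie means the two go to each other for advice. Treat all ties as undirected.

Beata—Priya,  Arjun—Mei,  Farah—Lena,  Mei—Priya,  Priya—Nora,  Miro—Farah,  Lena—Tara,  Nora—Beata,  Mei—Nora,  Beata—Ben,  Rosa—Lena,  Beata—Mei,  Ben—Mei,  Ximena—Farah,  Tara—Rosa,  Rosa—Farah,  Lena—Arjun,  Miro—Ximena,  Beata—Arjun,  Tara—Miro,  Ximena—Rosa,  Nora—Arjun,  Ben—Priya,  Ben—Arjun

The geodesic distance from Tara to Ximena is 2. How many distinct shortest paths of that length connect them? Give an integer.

The shortest distance is 2. The length-2 paths are: Tara–Rosa–Ximena; Tara–Miro–Ximena.
That gives 2 distinct shortest paths.

2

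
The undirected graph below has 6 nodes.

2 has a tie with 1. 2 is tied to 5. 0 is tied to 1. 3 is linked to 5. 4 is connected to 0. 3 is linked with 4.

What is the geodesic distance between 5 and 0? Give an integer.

One shortest route is 5 – 2 – 1 – 0, which uses 3 edges, and at distance 2 from 5 we only reach {1, 4}, which does not include 0. So d(5,0) = 3.

3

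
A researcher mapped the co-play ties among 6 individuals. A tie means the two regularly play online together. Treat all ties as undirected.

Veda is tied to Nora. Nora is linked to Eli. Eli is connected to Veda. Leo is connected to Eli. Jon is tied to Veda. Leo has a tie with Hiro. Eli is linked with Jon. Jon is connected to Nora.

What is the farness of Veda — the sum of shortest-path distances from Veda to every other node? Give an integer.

Distances from Veda: Eli:1, Hiro:3, Jon:1, Leo:2, Nora:1.
Sum = 1 + 3 + 1 + 2 + 1 = 8.

8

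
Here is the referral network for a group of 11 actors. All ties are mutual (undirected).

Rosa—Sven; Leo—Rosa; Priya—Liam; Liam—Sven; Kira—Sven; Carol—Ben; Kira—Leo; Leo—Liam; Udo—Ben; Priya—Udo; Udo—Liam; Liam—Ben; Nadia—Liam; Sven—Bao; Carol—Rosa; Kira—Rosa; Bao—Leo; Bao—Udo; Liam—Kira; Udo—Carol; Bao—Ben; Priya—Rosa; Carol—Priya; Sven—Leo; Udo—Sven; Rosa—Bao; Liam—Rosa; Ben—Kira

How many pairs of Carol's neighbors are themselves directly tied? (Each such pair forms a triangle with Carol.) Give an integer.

Carol's neighbors: Ben, Priya, Rosa, and Udo.
Neighbor pairs that are themselves tied: Carol–Ben–Udo; Carol–Priya–Rosa; Carol–Priya–Udo. Each forms one triangle with Carol, for 3 in total.

3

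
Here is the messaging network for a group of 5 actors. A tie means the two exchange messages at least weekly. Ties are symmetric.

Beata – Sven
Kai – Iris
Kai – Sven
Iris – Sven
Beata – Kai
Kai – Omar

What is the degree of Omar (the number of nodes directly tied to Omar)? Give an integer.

Omar is directly tied to Kai. That is 1 neighbor, so the degree of Omar is 1.

1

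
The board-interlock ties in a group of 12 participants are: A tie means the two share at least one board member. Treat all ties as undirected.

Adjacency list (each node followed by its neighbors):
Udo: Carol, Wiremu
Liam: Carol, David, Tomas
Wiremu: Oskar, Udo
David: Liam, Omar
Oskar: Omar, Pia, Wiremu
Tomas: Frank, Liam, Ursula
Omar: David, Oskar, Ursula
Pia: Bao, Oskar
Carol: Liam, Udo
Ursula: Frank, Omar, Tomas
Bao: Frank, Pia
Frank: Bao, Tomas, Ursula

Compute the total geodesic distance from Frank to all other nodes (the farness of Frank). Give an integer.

26

Distances from Frank: Bao:1, Carol:3, David:3, Liam:2, Omar:2, Oskar:3, Pia:2, Tomas:1, Udo:4, Ursula:1, Wiremu:4.
Sum = 1 + 3 + 3 + 2 + 2 + 3 + 2 + 1 + 4 + 1 + 4 = 26.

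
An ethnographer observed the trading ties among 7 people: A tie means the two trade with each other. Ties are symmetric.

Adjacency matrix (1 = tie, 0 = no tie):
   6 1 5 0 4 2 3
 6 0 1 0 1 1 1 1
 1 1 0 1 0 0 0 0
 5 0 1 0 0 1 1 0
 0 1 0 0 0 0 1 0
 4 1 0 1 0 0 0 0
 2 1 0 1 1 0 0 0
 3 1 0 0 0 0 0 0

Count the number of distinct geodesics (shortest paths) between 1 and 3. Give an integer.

The shortest distance is 2, and the only length-2 path is 1–6–3. So there is exactly 1 shortest path.

1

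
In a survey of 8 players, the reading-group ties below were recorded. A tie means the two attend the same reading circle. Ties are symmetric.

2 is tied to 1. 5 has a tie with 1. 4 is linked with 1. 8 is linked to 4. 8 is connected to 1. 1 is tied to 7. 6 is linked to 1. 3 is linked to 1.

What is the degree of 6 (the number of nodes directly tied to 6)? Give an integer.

1

6 is directly tied to 1. That is 1 neighbor, so the degree of 6 is 1.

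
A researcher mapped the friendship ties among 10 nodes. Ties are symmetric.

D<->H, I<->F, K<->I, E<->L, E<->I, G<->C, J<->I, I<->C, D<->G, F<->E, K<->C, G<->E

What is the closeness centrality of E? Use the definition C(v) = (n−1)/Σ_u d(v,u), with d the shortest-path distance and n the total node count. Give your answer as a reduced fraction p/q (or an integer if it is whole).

3/5

Distances from E: C:2, D:2, F:1, G:1, H:3, I:1, J:2, K:2, L:1. Sum = 15.
n = 10, so closeness = 9/15 = 3/5.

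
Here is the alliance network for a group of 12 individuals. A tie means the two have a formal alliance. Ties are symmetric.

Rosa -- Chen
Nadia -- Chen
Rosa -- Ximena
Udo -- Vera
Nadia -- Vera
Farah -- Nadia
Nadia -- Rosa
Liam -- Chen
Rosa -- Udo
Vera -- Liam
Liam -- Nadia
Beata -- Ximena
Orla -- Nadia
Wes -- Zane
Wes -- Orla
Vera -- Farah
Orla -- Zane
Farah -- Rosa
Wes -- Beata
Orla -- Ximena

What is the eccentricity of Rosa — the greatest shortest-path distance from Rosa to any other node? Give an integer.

3

Distances from Rosa: Beata:2, Chen:1, Farah:1, Liam:2, Nadia:1, Orla:2, Udo:1, Vera:2, Wes:3, Ximena:1, Zane:3.
The largest is 3 (to Zane and Wes), so the eccentricity of Rosa is 3.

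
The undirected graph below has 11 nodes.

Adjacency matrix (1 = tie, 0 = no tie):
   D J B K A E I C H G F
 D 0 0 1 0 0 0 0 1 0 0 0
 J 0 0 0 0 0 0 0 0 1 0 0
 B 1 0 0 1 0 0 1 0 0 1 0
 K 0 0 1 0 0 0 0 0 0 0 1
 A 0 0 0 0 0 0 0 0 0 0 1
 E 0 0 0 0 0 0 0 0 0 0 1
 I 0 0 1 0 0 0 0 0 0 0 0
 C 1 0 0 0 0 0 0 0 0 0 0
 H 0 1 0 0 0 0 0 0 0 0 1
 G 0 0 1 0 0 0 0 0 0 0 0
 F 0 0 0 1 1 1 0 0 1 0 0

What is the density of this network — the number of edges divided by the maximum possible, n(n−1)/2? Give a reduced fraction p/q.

There are 10 edges and 11 nodes, so the maximum possible is C(11,2) = 55.
Density = 10/55 = 2/11.

2/11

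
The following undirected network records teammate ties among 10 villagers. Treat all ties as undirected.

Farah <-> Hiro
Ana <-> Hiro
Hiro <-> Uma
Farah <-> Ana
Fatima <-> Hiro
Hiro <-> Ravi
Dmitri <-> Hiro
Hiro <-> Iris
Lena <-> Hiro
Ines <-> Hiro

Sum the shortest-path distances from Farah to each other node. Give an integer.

16

Distances from Farah: Ana:1, Dmitri:2, Fatima:2, Hiro:1, Ines:2, Iris:2, Lena:2, Ravi:2, Uma:2.
Sum = 1 + 2 + 2 + 1 + 2 + 2 + 2 + 2 + 2 = 16.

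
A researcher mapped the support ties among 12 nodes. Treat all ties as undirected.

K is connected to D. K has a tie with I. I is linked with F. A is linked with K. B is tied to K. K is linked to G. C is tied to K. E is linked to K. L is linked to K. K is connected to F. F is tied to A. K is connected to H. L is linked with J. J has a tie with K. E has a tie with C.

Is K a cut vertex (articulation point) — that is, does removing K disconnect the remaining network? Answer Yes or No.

Yes

Removing K leaves {A, F, and I} with no path to {B}, so the network splits into 7 components. K is a cut vertex.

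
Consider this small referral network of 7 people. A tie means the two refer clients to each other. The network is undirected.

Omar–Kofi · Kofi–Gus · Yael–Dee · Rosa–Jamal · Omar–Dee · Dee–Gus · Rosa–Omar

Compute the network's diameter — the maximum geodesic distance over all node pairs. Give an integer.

4

Eccentricity of each node (its greatest distance to any other): Dee:3, Gus:4, Jamal:4, Kofi:3, Omar:2, Rosa:3, Yael:4.
The maximum eccentricity is 4, realized for instance by the pair Jamal–Yael via Jamal – Rosa – Omar – Dee – Yael. So the diameter is 4.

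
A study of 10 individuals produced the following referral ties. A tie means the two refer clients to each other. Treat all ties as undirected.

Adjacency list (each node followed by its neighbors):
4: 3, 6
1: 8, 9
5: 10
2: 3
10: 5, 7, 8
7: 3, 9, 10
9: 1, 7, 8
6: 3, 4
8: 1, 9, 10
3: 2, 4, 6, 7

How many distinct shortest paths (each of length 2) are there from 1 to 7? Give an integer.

1

The shortest distance is 2, and the only length-2 path is 1–9–7. So there is exactly 1 shortest path.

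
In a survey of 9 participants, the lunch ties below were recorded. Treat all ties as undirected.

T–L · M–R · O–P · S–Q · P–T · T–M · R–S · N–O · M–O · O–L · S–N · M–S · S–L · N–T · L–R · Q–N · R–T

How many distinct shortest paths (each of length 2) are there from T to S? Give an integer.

The shortest distance is 2. The length-2 paths are: T–L–S; T–R–S; T–M–S; T–N–S.
That gives 4 distinct shortest paths.

4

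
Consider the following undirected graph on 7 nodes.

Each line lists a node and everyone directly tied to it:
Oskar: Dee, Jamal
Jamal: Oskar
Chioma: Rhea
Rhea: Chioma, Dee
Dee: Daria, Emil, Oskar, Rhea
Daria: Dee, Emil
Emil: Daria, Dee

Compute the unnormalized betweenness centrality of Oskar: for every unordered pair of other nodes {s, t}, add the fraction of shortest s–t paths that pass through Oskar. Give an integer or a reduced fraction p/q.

5

Pairs whose geodesics pass through Oskar — Emil–Jamal: 1; Dee–Jamal: 1; Rhea–Jamal: 1; Daria–Jamal: 1; Chioma–Jamal: 1.
All other pairs contribute 0.
Summing the contributions gives betweenness(Oskar) = 5.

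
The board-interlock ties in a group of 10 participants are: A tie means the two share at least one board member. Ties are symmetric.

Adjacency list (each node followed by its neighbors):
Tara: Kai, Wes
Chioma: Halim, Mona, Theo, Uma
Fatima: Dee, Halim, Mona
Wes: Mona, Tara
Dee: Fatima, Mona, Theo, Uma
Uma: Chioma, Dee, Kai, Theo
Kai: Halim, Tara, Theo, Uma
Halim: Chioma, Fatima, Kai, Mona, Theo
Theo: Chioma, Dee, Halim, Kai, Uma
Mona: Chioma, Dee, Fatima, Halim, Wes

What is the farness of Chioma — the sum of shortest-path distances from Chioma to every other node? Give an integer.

Distances from Chioma: Dee:2, Fatima:2, Halim:1, Kai:2, Mona:1, Tara:3, Theo:1, Uma:1, Wes:2.
Sum = 2 + 2 + 1 + 2 + 1 + 3 + 1 + 1 + 2 = 15.

15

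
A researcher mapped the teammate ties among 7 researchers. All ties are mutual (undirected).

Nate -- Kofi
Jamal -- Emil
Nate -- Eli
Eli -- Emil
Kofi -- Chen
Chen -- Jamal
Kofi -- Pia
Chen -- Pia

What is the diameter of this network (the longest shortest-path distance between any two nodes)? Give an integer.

Eccentricity of each node (its greatest distance to any other): Chen:3, Eli:3, Emil:3, Jamal:3, Kofi:3, Nate:3, Pia:3.
The maximum eccentricity is 3, realized for instance by the pair Pia–Emil via Pia – Chen – Jamal – Emil. So the diameter is 3.

3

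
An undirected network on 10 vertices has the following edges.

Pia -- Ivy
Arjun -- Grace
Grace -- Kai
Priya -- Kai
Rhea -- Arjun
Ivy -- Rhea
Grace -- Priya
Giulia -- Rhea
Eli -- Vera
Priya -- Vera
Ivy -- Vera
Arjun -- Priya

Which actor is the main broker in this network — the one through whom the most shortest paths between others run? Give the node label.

Vera

Unnormalized betweenness of each node: Arjun:7, Eli:0, Giulia:0, Grace:3/2, Ivy:12, Kai:0, Pia:0, Priya:21/2, Rhea:11, Vera:13.
Vera has the largest value, 13, making it the main broker — the node through which the most shortest paths run.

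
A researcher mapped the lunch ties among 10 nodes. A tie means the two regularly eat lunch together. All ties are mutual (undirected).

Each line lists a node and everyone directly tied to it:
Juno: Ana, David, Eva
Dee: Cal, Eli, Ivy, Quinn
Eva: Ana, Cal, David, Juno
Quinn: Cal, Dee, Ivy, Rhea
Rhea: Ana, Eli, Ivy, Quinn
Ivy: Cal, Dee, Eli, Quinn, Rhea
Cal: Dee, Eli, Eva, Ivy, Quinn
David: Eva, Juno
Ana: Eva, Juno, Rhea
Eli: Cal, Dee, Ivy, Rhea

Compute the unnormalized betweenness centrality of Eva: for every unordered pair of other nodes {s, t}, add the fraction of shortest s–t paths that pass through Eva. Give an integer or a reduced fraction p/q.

43/4

Pairs whose geodesics pass through Eva — Quinn–Juno: 1/2; Quinn–David: 1; Cal–Ana: 1; Cal–Juno: 1; Cal–David: 1; Ivy–Juno: 1/2; Ivy–David: 1; Eli–Juno: 1/2; Eli–David: 1; Rhea–David: 1/2; Dee–Ana: 1/4; Dee–Juno: 1; Dee–David: 1; Ana–David: 1/2.
All other pairs contribute 0.
Summing the contributions gives betweenness(Eva) = 43/4.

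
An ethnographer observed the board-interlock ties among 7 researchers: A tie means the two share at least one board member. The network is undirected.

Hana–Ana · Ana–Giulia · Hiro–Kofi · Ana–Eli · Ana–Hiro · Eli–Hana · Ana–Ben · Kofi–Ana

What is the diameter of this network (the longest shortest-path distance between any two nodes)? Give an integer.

Eccentricity of each node (its greatest distance to any other): Ana:1, Ben:2, Eli:2, Giulia:2, Hana:2, Hiro:2, Kofi:2.
The maximum eccentricity is 2, realized for instance by the pair Kofi–Giulia via Kofi – Ana – Giulia. So the diameter is 2.

2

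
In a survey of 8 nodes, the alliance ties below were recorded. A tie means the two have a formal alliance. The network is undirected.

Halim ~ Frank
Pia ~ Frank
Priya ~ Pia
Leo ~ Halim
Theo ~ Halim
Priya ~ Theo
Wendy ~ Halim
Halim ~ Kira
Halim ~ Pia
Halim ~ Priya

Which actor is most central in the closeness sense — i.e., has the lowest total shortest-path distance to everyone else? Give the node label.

Farness (sum of distances to all others) for each node — Frank:12, Halim:7, Kira:13, Leo:13, Pia:11, Priya:11, Theo:12, Wendy:13.
The smallest farness is 7, for Halim, so Halim has the highest closeness.

Halim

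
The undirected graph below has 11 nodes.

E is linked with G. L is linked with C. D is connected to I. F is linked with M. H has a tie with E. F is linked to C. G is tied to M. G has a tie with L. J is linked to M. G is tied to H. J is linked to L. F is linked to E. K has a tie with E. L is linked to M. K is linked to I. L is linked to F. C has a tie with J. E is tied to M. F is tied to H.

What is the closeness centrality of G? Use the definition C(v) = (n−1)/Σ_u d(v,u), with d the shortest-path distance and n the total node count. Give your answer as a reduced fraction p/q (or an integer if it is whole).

10/19

Distances from G: C:2, D:4, E:1, F:2, H:1, I:3, J:2, K:2, L:1, M:1. Sum = 19.
n = 11, so closeness = 10/19.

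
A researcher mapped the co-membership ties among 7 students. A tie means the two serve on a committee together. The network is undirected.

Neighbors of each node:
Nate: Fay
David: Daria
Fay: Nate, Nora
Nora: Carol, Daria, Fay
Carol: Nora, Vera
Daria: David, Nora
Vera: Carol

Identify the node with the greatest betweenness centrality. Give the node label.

Unnormalized betweenness of each node: Carol:5, Daria:5, David:0, Fay:5, Nate:0, Nora:12, Vera:0.
Nora has the largest value, 12, making it the main broker — the node through which the most shortest paths run.

Nora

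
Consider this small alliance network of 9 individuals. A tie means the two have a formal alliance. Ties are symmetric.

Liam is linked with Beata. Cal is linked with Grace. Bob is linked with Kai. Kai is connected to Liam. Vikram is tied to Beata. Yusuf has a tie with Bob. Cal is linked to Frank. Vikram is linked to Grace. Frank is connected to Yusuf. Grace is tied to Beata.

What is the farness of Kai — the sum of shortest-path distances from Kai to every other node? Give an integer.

19

Distances from Kai: Beata:2, Bob:1, Cal:4, Frank:3, Grace:3, Liam:1, Vikram:3, Yusuf:2.
Sum = 2 + 1 + 4 + 3 + 3 + 1 + 3 + 2 = 19.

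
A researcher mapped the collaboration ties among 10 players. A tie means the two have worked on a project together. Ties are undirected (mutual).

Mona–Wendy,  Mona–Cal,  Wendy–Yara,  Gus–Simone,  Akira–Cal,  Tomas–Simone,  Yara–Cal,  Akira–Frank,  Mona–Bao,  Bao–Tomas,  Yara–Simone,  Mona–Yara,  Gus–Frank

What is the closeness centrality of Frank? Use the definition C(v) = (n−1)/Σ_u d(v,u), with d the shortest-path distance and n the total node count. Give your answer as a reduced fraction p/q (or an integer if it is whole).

Distances from Frank: Akira:1, Bao:4, Cal:2, Gus:1, Mona:3, Simone:2, Tomas:3, Wendy:4, Yara:3. Sum = 23.
n = 10, so closeness = 9/23.

9/23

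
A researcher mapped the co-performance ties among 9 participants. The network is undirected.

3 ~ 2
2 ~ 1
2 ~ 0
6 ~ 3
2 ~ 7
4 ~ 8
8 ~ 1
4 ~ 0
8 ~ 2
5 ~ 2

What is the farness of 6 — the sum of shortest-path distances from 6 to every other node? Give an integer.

22

Distances from 6: 0:3, 1:3, 2:2, 3:1, 4:4, 5:3, 7:3, 8:3.
Sum = 3 + 3 + 2 + 1 + 4 + 3 + 3 + 3 = 22.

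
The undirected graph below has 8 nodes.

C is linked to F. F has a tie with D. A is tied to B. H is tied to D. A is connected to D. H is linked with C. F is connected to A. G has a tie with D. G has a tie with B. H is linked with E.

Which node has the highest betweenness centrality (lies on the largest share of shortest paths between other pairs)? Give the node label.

Unnormalized betweenness of each node: A:7/2, B:1/2, C:1, D:19/2, E:0, F:3, G:3/2, H:7.
D has the largest value, 19/2, making it the main broker — the node through which the most shortest paths run.

D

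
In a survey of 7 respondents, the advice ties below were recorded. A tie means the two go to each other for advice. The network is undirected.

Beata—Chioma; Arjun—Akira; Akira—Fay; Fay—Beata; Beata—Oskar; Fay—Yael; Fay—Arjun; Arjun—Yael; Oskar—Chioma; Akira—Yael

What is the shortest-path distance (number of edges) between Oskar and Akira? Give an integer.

3

One shortest route is Oskar – Beata – Fay – Akira, which uses 3 edges, and at distance 2 from Oskar we only reach {Fay}, which does not include Akira. So d(Oskar,Akira) = 3.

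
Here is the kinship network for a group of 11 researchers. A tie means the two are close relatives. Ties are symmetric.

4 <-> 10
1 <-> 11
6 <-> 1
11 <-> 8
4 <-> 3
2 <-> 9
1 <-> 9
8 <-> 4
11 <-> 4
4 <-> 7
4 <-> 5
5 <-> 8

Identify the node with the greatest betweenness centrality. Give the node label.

Unnormalized betweenness of each node: 1:23, 2:0, 3:0, 4:53/2, 5:0, 6:0, 7:0, 8:5/2, 9:9, 10:0, 11:24.
4 has the largest value, 53/2, making it the main broker — the node through which the most shortest paths run.

4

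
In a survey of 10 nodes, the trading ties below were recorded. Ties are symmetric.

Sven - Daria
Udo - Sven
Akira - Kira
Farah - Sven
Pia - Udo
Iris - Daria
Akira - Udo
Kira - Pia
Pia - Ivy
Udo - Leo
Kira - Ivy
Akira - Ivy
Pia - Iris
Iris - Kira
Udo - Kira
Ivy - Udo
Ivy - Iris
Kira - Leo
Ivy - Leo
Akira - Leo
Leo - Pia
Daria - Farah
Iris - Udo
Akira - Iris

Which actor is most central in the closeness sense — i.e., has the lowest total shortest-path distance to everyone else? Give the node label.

Farness (sum of distances to all others) for each node — Akira:14, Daria:16, Farah:21, Iris:12, Ivy:13, Kira:13, Leo:15, Pia:14, Sven:15, Udo:11.
The smallest farness is 11, for Udo, so Udo has the highest closeness.

Udo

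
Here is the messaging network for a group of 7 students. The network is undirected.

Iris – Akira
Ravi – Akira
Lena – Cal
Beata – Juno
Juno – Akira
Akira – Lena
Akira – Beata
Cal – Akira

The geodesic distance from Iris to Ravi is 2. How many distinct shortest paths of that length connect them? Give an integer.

The shortest distance is 2, and the only length-2 path is Iris–Akira–Ravi. So there is exactly 1 shortest path.

1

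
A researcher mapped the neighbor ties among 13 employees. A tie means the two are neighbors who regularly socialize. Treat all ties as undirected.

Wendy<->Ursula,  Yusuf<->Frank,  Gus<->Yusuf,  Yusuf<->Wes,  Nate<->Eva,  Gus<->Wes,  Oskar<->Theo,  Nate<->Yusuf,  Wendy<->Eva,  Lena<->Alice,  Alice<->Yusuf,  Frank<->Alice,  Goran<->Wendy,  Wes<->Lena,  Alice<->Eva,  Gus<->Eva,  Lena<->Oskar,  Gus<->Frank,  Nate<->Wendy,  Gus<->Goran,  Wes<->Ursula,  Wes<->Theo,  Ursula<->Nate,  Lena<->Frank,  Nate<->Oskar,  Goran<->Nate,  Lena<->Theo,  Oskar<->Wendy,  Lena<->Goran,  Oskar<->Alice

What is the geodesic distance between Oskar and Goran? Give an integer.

2

One shortest route is Oskar – Nate – Goran, which uses 2 edges, and Oskar and Goran are not directly tied, so nothing shorter exists. So d(Oskar,Goran) = 2.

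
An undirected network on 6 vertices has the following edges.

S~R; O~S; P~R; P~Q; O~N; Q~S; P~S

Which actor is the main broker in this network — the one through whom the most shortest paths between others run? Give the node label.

Unnormalized betweenness of each node: N:0, O:4, P:1/2, Q:0, R:0, S:13/2.
S has the largest value, 13/2, making it the main broker — the node through which the most shortest paths run.

S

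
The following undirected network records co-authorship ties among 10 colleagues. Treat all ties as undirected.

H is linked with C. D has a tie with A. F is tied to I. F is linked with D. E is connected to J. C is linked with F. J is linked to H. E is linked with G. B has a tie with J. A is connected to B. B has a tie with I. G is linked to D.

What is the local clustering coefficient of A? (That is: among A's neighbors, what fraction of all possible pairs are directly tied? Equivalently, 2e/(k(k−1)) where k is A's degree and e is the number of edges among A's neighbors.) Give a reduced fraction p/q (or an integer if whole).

A's neighbors: B and D (k = 2).
Possible neighbor pairs: C(2,2) = 1. Edges among them: none → e = 0.
Clustering(A) = 0/1.

0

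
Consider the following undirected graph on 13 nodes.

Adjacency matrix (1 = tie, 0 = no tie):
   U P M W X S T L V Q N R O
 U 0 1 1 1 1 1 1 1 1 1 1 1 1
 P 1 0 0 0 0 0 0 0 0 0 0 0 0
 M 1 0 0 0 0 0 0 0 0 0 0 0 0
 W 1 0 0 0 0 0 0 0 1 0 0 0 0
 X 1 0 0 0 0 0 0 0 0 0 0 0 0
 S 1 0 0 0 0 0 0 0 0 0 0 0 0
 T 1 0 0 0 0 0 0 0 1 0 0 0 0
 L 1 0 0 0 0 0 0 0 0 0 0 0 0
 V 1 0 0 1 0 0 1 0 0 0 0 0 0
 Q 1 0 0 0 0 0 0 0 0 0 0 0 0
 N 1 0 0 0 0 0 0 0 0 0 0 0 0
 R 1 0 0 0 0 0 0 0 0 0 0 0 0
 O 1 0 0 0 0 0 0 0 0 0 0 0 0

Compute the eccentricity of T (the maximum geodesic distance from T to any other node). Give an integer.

Distances from T: L:2, M:2, N:2, O:2, P:2, Q:2, R:2, S:2, U:1, V:1, W:2, X:2.
The largest is 2 (to P, M, W, X, S, L, Q, N, R, and O), so the eccentricity of T is 2.

2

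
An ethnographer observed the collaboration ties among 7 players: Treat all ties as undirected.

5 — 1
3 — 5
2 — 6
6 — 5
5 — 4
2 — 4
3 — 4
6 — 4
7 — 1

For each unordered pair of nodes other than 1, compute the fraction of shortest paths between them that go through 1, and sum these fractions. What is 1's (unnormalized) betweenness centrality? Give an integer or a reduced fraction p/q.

5

Pairs whose geodesics pass through 1 — 6–7: 1; 3–7: 1; 2–7: 2/2; 5–7: 1; 4–7: 1.
All other pairs contribute 0.
Summing the contributions gives betweenness(1) = 5.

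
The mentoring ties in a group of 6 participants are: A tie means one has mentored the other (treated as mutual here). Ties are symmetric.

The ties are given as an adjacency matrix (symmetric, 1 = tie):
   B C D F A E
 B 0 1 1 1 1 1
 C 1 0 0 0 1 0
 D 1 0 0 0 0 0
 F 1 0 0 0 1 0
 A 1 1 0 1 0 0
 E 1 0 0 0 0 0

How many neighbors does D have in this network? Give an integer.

1

D is directly tied to B. That is 1 neighbor, so the degree of D is 1.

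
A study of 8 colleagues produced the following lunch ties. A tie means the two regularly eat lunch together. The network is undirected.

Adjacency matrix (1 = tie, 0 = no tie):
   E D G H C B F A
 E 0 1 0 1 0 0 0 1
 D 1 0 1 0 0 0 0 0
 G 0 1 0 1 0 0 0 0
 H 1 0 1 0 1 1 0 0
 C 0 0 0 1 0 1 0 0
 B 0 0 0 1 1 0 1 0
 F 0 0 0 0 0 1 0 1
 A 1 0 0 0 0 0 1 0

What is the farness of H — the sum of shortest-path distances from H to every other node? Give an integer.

Distances from H: A:2, B:1, C:1, D:2, E:1, F:2, G:1.
Sum = 2 + 1 + 1 + 2 + 1 + 2 + 1 = 10.

10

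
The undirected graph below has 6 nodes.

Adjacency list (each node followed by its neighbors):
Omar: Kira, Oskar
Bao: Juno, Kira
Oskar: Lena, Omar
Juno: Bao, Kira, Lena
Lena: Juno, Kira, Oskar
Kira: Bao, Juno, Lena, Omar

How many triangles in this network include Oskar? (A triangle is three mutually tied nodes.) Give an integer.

Oskar's neighbors are Lena and Omar, but none of them are tied to each other, so no triangle contains Oskar.

0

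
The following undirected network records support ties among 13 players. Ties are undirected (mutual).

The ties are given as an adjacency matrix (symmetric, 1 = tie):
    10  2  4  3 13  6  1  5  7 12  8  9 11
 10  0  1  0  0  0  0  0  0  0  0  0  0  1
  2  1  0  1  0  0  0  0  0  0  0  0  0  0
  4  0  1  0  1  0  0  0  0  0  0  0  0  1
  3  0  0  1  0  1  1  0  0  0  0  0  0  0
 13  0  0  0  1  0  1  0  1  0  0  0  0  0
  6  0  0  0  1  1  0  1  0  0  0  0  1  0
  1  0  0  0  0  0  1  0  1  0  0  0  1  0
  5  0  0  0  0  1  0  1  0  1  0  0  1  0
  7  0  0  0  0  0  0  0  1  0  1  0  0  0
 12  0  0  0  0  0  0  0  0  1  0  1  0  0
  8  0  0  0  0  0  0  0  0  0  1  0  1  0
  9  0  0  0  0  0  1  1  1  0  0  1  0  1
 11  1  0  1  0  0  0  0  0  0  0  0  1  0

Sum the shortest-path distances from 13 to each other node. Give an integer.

Distances from 13: 1:2, 2:3, 3:1, 4:2, 5:1, 6:1, 7:2, 8:3, 9:2, 10:4, 11:3, 12:3.
Sum = 2 + 3 + 1 + 2 + 1 + 1 + 2 + 3 + 2 + 4 + 3 + 3 = 27.

27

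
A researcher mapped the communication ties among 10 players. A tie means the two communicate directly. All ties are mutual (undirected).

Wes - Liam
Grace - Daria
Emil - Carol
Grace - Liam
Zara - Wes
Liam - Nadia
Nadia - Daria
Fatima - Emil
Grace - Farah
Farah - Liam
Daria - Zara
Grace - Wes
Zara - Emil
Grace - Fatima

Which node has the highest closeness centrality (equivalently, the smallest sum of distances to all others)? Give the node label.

Farness (sum of distances to all others) for each node — Carol:26, Daria:16, Emil:18, Farah:20, Fatima:17, Grace:14, Liam:17, Nadia:20, Wes:16, Zara:16.
The smallest farness is 14, for Grace, so Grace has the highest closeness.

Grace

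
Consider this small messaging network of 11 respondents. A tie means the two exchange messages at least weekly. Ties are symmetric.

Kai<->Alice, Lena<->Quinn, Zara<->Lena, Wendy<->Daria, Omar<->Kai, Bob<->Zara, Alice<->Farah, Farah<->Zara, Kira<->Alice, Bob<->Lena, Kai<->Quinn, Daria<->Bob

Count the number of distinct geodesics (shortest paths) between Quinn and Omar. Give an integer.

The shortest distance is 2, and the only length-2 path is Quinn–Kai–Omar. So there is exactly 1 shortest path.

1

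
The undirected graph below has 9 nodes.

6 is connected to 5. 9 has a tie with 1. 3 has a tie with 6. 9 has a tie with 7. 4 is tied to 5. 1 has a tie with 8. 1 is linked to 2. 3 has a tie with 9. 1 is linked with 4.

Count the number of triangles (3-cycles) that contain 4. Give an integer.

0

4's neighbors are 1 and 5, but none of them are tied to each other, so no triangle contains 4.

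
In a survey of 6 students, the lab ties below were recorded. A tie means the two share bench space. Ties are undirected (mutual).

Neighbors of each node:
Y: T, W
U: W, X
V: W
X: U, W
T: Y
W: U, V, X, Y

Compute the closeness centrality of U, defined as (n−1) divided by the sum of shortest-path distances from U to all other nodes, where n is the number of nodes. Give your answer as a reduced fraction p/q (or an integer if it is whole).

5/9

Distances from U: T:3, V:2, W:1, X:1, Y:2. Sum = 9.
n = 6, so closeness = 5/9.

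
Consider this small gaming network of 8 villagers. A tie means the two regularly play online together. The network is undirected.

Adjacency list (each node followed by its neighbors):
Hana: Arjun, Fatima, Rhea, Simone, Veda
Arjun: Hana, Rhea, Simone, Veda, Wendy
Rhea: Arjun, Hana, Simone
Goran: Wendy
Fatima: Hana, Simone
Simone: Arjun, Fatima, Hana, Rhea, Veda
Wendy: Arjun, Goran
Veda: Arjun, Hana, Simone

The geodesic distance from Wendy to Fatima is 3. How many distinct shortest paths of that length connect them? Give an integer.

2

The shortest distance is 3. The length-3 paths are: Wendy–Arjun–Hana–Fatima; Wendy–Arjun–Simone–Fatima.
That gives 2 distinct shortest paths.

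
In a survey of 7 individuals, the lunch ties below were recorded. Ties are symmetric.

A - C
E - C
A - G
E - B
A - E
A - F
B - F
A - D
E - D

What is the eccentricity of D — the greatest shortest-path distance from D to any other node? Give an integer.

2

Distances from D: A:1, B:2, C:2, E:1, F:2, G:2.
The largest is 2 (to B, C, G, and F), so the eccentricity of D is 2.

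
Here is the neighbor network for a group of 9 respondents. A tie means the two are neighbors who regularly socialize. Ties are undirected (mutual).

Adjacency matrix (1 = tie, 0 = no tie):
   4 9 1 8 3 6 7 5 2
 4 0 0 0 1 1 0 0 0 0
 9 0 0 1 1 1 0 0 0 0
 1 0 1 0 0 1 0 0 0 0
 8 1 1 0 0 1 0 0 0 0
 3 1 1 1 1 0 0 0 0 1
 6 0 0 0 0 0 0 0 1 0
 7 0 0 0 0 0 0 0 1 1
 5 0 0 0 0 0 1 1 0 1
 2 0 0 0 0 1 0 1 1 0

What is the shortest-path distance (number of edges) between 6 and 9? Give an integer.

One shortest route is 6 – 5 – 2 – 3 – 9, which uses 4 edges, and at distance 3 from 6 we only reach {3}, which does not include 9. So d(6,9) = 4.

4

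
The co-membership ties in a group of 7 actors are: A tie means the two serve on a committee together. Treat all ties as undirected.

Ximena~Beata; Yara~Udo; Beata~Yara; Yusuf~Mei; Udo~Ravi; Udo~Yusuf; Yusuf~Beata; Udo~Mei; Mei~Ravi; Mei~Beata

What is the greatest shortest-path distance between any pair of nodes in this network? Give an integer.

3

Eccentricity of each node (its greatest distance to any other): Beata:2, Mei:2, Ravi:3, Udo:3, Ximena:3, Yara:2, Yusuf:2.
The maximum eccentricity is 3, realized for instance by the pair Udo–Ximena via Udo – Yara – Beata – Ximena. So the diameter is 3.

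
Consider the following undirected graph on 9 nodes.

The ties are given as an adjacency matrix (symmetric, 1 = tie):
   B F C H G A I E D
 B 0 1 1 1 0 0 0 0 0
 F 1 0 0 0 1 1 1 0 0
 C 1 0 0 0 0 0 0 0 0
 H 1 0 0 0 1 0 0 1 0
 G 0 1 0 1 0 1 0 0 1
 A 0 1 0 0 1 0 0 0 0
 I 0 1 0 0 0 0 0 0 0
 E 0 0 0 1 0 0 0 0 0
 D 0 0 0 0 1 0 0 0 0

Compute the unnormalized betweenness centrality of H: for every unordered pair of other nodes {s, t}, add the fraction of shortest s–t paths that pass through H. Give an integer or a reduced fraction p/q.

Pairs whose geodesics pass through H — B–G: 1/2; B–E: 1; B–D: 1/2; F–E: 2/2; C–G: 1/2; C–E: 1; C–D: 1/2; G–E: 1; A–E: 1; I–E: 2/2; E–D: 1.
All other pairs contribute 0.
Summing the contributions gives betweenness(H) = 9.

9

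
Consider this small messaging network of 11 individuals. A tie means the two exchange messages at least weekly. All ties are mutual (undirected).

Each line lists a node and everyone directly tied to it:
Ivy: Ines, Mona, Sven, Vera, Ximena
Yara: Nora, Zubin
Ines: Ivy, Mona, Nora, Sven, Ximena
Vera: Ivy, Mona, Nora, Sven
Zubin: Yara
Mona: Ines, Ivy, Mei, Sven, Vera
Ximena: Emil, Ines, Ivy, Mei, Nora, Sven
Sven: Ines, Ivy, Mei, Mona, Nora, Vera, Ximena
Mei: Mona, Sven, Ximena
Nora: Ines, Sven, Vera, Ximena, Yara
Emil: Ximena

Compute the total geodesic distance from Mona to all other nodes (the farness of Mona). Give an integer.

Distances from Mona: Emil:3, Ines:1, Ivy:1, Mei:1, Nora:2, Sven:1, Vera:1, Ximena:2, Yara:3, Zubin:4.
Sum = 3 + 1 + 1 + 1 + 2 + 1 + 1 + 2 + 3 + 4 = 19.

19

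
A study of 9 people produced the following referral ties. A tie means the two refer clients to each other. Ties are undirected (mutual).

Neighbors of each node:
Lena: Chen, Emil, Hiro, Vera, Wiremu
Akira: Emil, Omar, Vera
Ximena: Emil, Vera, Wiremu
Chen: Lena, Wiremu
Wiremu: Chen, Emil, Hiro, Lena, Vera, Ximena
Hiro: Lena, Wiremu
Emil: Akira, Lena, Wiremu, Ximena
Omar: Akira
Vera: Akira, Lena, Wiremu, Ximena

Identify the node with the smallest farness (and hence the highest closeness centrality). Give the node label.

Farness (sum of distances to all others) for each node — Akira:15, Chen:17, Emil:12, Hiro:17, Lena:12, Omar:22, Vera:12, Wiremu:11, Ximena:14.
The smallest farness is 11, for Wiremu, so Wiremu has the highest closeness.

Wiremu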